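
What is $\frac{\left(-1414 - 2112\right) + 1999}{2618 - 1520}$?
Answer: $- \frac{509}{366} \approx -1.3907$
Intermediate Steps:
$\frac{\left(-1414 - 2112\right) + 1999}{2618 - 1520} = \frac{\left(-1414 - 2112\right) + 1999}{1098} = \left(-3526 + 1999\right) \frac{1}{1098} = \left(-1527\right) \frac{1}{1098} = - \frac{509}{366}$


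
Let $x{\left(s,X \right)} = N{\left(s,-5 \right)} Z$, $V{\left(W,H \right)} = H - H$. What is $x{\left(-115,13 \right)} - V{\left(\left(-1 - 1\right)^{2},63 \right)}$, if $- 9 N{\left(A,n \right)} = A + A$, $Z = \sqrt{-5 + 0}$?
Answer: $\frac{230 i \sqrt{5}}{9} \approx 57.144 i$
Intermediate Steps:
$Z = i \sqrt{5}$ ($Z = \sqrt{-5} = i \sqrt{5} \approx 2.2361 i$)
$N{\left(A,n \right)} = - \frac{2 A}{9}$ ($N{\left(A,n \right)} = - \frac{A + A}{9} = - \frac{2 A}{9}$)
$V{\left(W,H \right)} = 0$
$x{\left(s,X \right)} = - \frac{2 i s \sqrt{5}}{9}$ ($x{\left(s,X \right)} = - \frac{2 s}{9} i \sqrt{5} = - \frac{2 i s \sqrt{5}}{9}$)
$x{\left(-115,13 \right)} - V{\left(\left(-1 - 1\right)^{2},63 \right)} = \left(- \frac{2}{9}\right) i \left(-115\right) \sqrt{5} - 0 = \frac{230 i \sqrt{5}}{9} + 0 = \frac{230 i \sqrt{5}}{9}$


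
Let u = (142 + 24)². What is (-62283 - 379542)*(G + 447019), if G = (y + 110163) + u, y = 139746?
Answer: -320095143300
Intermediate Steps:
u = 27556 (u = 166² = 27556)
G = 277465 (G = (139746 + 110163) + 27556 = 249909 + 27556 = 277465)
(-62283 - 379542)*(G + 447019) = (-62283 - 379542)*(277465 + 447019) = -441825*724484 = -320095143300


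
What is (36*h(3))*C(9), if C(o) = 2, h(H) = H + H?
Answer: 432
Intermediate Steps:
h(H) = 2*H
(36*h(3))*C(9) = (36*(2*3))*2 = (36*6)*2 = 216*2 = 432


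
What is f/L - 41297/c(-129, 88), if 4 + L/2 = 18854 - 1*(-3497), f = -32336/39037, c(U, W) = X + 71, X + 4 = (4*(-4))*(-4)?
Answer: -36025846389191/114279138909 ≈ -315.24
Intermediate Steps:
X = 60 (X = -4 + (4*(-4))*(-4) = -4 - 16*(-4) = -4 + 64 = 60)
c(U, W) = 131 (c(U, W) = 60 + 71 = 131)
f = -32336/39037 (f = -32336*1/39037 = -32336/39037 ≈ -0.82834)
L = 44694 (L = -8 + 2*(18854 - 1*(-3497)) = -8 + 2*(18854 + 3497) = -8 + 2*22351 = -8 + 44702 = 44694)
f/L - 41297/c(-129, 88) = -32336/39037/44694 - 41297/131 = -32336/39037*1/44694 - 41297*1/131 = -16168/872359839 - 41297/131 = -36025846389191/114279138909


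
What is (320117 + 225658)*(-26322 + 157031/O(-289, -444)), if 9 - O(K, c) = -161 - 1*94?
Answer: -1235630415725/88 ≈ -1.4041e+10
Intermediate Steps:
O(K, c) = 264 (O(K, c) = 9 - (-161 - 1*94) = 9 - (-161 - 94) = 9 - 1*(-255) = 9 + 255 = 264)
(320117 + 225658)*(-26322 + 157031/O(-289, -444)) = (320117 + 225658)*(-26322 + 157031/264) = 545775*(-26322 + 157031*(1/264)) = 545775*(-26322 + 157031/264) = 545775*(-6791977/264) = -1235630415725/88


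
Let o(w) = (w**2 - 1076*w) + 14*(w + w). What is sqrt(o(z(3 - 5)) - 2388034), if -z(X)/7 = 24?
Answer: I*sqrt(2183746) ≈ 1477.8*I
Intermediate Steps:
z(X) = -168 (z(X) = -7*24 = -168)
o(w) = w**2 - 1048*w (o(w) = (w**2 - 1076*w) + 14*(2*w) = (w**2 - 1076*w) + 28*w = w**2 - 1048*w)
sqrt(o(z(3 - 5)) - 2388034) = sqrt(-168*(-1048 - 168) - 2388034) = sqrt(-168*(-1216) - 2388034) = sqrt(204288 - 2388034) = sqrt(-2183746) = I*sqrt(2183746)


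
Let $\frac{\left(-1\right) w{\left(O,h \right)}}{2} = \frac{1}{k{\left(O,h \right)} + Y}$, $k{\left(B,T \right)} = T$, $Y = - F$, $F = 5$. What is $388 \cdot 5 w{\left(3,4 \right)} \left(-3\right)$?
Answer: $-11640$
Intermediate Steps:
$Y = -5$ ($Y = \left(-1\right) 5 = -5$)
$w{\left(O,h \right)} = - \frac{2}{-5 + h}$ ($w{\left(O,h \right)} = - \frac{2}{h - 5} = - \frac{2}{-5 + h}$)
$388 \cdot 5 w{\left(3,4 \right)} \left(-3\right) = 388 \cdot 5 \left(- \frac{2}{-5 + 4}\right) \left(-3\right) = 388 \cdot 5 \left(- \frac{2}{-1}\right) \left(-3\right) = 388 \cdot 5 \left(\left(-2\right) \left(-1\right)\right) \left(-3\right) = 388 \cdot 5 \cdot 2 \left(-3\right) = 388 \cdot 10 \left(-3\right) = 388 \left(-30\right) = -11640$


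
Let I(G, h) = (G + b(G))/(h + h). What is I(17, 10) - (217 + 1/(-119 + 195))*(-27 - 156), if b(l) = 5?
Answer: 15091513/380 ≈ 39715.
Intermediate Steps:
I(G, h) = (5 + G)/(2*h) (I(G, h) = (G + 5)/(h + h) = (5 + G)/((2*h)) = (5 + G)*(1/(2*h)) = (5 + G)/(2*h))
I(17, 10) - (217 + 1/(-119 + 195))*(-27 - 156) = (½)*(5 + 17)/10 - (217 + 1/(-119 + 195))*(-27 - 156) = (½)*(⅒)*22 - (217 + 1/76)*(-183) = 11/10 - (217 + 1/76)*(-183) = 11/10 - 16493*(-183)/76 = 11/10 - 1*(-3018219/76) = 11/10 + 3018219/76 = 15091513/380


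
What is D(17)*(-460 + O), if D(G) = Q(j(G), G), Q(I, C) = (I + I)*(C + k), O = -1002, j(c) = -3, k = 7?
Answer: 210528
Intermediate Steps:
Q(I, C) = 2*I*(7 + C) (Q(I, C) = (I + I)*(C + 7) = (2*I)*(7 + C) = 2*I*(7 + C))
D(G) = -42 - 6*G (D(G) = 2*(-3)*(7 + G) = -42 - 6*G)
D(17)*(-460 + O) = (-42 - 6*17)*(-460 - 1002) = (-42 - 102)*(-1462) = -144*(-1462) = 210528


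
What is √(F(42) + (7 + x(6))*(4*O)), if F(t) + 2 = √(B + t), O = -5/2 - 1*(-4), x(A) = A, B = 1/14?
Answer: √(14896 + 14*√8246)/14 ≈ 9.0822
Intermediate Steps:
B = 1/14 ≈ 0.071429
O = 3/2 (O = -5*½ + 4 = -5/2 + 4 = 3/2 ≈ 1.5000)
F(t) = -2 + √(1/14 + t)
√(F(42) + (7 + x(6))*(4*O)) = √((-2 + √(14 + 196*42)/14) + (7 + 6)*(4*(3/2))) = √((-2 + √(14 + 8232)/14) + 13*6) = √((-2 + √8246/14) + 78) = √(76 + √8246/14)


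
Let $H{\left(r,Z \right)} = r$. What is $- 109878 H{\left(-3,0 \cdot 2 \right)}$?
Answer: $329634$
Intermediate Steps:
$- 109878 H{\left(-3,0 \cdot 2 \right)} = \left(-109878\right) \left(-3\right) = 329634$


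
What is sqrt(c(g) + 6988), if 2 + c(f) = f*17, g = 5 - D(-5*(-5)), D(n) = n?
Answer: sqrt(6646) ≈ 81.523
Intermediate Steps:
g = -20 (g = 5 - (-5)*(-5) = 5 - 1*25 = 5 - 25 = -20)
c(f) = -2 + 17*f (c(f) = -2 + f*17 = -2 + 17*f)
sqrt(c(g) + 6988) = sqrt((-2 + 17*(-20)) + 6988) = sqrt((-2 - 340) + 6988) = sqrt(-342 + 6988) = sqrt(6646)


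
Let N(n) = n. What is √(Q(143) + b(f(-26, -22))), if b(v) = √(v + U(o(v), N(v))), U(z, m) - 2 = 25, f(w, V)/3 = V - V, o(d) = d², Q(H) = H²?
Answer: √(20449 + 3*√3) ≈ 143.02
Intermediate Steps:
f(w, V) = 0 (f(w, V) = 3*(V - V) = 3*0 = 0)
U(z, m) = 27 (U(z, m) = 2 + 25 = 27)
b(v) = √(27 + v) (b(v) = √(v + 27) = √(27 + v))
√(Q(143) + b(f(-26, -22))) = √(143² + √(27 + 0)) = √(20449 + √27) = √(20449 + 3*√3)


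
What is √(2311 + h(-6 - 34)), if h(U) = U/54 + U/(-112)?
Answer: √36683346/126 ≈ 48.069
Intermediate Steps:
h(U) = 29*U/3024 (h(U) = U*(1/54) + U*(-1/112) = U/54 - U/112 = 29*U/3024)
√(2311 + h(-6 - 34)) = √(2311 + 29*(-6 - 34)/3024) = √(2311 + (29/3024)*(-40)) = √(2311 - 145/378) = √(873413/378) = √36683346/126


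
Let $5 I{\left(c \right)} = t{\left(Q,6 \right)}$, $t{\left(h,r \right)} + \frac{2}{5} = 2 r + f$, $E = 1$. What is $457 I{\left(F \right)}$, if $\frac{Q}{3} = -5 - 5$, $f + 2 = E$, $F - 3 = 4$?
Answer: $\frac{24221}{25} \approx 968.84$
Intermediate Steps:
$F = 7$ ($F = 3 + 4 = 7$)
$f = -1$ ($f = -2 + 1 = -1$)
$Q = -30$ ($Q = 3 \left(-5 - 5\right) = 3 \left(-10\right) = -30$)
$t{\left(h,r \right)} = - \frac{7}{5} + 2 r$ ($t{\left(h,r \right)} = - \frac{2}{5} + \left(2 r - 1\right) = - \frac{2}{5} + \left(-1 + 2 r\right) = - \frac{7}{5} + 2 r$)
$I{\left(c \right)} = \frac{53}{25}$ ($I{\left(c \right)} = \frac{- \frac{7}{5} + 2 \cdot 6}{5} = \frac{- \frac{7}{5} + 12}{5} = \frac{1}{5} \cdot \frac{53}{5} = \frac{53}{25}$)
$457 I{\left(F \right)} = 457 \cdot \frac{53}{25} = \frac{24221}{25}$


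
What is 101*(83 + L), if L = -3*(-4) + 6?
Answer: 10201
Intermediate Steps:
L = 18 (L = 12 + 6 = 18)
101*(83 + L) = 101*(83 + 18) = 101*101 = 10201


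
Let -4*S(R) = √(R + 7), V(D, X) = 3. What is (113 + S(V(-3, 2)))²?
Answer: (452 - √10)²/16 ≈ 12591.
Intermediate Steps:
S(R) = -√(7 + R)/4 (S(R) = -√(R + 7)/4 = -√(7 + R)/4)
(113 + S(V(-3, 2)))² = (113 - √(7 + 3)/4)² = (113 - √10/4)²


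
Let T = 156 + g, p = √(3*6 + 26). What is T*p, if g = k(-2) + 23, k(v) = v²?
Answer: 366*√11 ≈ 1213.9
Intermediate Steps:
p = 2*√11 (p = √(18 + 26) = √44 = 2*√11 ≈ 6.6332)
g = 27 (g = (-2)² + 23 = 4 + 23 = 27)
T = 183 (T = 156 + 27 = 183)
T*p = 183*(2*√11) = 366*√11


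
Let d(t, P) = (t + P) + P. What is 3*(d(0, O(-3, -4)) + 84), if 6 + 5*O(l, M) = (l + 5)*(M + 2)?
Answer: 240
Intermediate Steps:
O(l, M) = -6/5 + (2 + M)*(5 + l)/5 (O(l, M) = -6/5 + ((l + 5)*(M + 2))/5 = -6/5 + ((5 + l)*(2 + M))/5 = -6/5 + ((2 + M)*(5 + l))/5 = -6/5 + (2 + M)*(5 + l)/5)
d(t, P) = t + 2*P (d(t, P) = (P + t) + P = t + 2*P)
3*(d(0, O(-3, -4)) + 84) = 3*((0 + 2*(4/5 - 4 + (2/5)*(-3) + (1/5)*(-4)*(-3))) + 84) = 3*((0 + 2*(4/5 - 4 - 6/5 + 12/5)) + 84) = 3*((0 + 2*(-2)) + 84) = 3*((0 - 4) + 84) = 3*(-4 + 84) = 3*80 = 240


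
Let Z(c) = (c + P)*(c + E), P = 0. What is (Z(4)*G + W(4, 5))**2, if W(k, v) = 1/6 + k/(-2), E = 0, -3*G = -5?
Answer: 22201/36 ≈ 616.69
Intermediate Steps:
G = 5/3 (G = -1/3*(-5) = 5/3 ≈ 1.6667)
W(k, v) = 1/6 - k/2 (W(k, v) = 1*(1/6) + k*(-1/2) = 1/6 - k/2)
Z(c) = c**2 (Z(c) = (c + 0)*(c + 0) = c*c = c**2)
(Z(4)*G + W(4, 5))**2 = (4**2*(5/3) + (1/6 - 1/2*4))**2 = (16*(5/3) + (1/6 - 2))**2 = (80/3 - 11/6)**2 = (149/6)**2 = 22201/36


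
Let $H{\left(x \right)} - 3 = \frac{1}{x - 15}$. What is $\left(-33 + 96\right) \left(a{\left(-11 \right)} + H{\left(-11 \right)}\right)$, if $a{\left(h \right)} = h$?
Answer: $- \frac{13167}{26} \approx -506.42$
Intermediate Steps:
$H{\left(x \right)} = 3 + \frac{1}{-15 + x}$ ($H{\left(x \right)} = 3 + \frac{1}{x - 15} = 3 + \frac{1}{-15 + x}$)
$\left(-33 + 96\right) \left(a{\left(-11 \right)} + H{\left(-11 \right)}\right) = \left(-33 + 96\right) \left(-11 + \frac{-44 + 3 \left(-11\right)}{-15 - 11}\right) = 63 \left(-11 + \frac{-44 - 33}{-26}\right) = 63 \left(-11 - - \frac{77}{26}\right) = 63 \left(-11 + \frac{77}{26}\right) = 63 \left(- \frac{209}{26}\right) = - \frac{13167}{26}$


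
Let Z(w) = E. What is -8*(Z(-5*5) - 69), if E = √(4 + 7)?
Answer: 552 - 8*√11 ≈ 525.47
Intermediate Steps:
E = √11 ≈ 3.3166
Z(w) = √11
-8*(Z(-5*5) - 69) = -8*(√11 - 69) = -8*(-69 + √11) = 552 - 8*√11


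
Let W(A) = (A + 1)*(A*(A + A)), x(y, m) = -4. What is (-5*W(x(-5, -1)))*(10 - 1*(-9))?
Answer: 9120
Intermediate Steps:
W(A) = 2*A²*(1 + A) (W(A) = (1 + A)*(A*(2*A)) = (1 + A)*(2*A²) = 2*A²*(1 + A))
(-5*W(x(-5, -1)))*(10 - 1*(-9)) = (-10*(-4)²*(1 - 4))*(10 - 1*(-9)) = (-10*16*(-3))*(10 + 9) = -5*(-96)*19 = 480*19 = 9120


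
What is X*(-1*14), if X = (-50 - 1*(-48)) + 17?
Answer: -210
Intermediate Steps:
X = 15 (X = (-50 + 48) + 17 = -2 + 17 = 15)
X*(-1*14) = 15*(-1*14) = 15*(-14) = -210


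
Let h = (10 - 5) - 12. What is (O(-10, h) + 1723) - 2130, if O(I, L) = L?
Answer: -414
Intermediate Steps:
h = -7 (h = 5 - 12 = -7)
(O(-10, h) + 1723) - 2130 = (-7 + 1723) - 2130 = 1716 - 2130 = -414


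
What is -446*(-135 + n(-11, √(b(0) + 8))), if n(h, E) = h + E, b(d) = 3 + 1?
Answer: 65116 - 892*√3 ≈ 63571.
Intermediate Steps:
b(d) = 4
n(h, E) = E + h
-446*(-135 + n(-11, √(b(0) + 8))) = -446*(-135 + (√(4 + 8) - 11)) = -446*(-135 + (√12 - 11)) = -446*(-135 + (2*√3 - 11)) = -446*(-135 + (-11 + 2*√3)) = -446*(-146 + 2*√3) = 65116 - 892*√3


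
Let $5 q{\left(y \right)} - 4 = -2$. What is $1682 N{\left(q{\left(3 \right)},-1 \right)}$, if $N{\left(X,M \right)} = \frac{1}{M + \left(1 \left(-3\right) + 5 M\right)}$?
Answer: $- \frac{1682}{9} \approx -186.89$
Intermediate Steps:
$q{\left(y \right)} = \frac{2}{5}$ ($q{\left(y \right)} = \frac{4}{5} + \frac{1}{5} \left(-2\right) = \frac{4}{5} - \frac{2}{5} = \frac{2}{5}$)
$N{\left(X,M \right)} = \frac{1}{-3 + 6 M}$ ($N{\left(X,M \right)} = \frac{1}{M + \left(-3 + 5 M\right)} = \frac{1}{-3 + 6 M}$)
$1682 N{\left(q{\left(3 \right)},-1 \right)} = 1682 \frac{1}{3 \left(-1 + 2 \left(-1\right)\right)} = 1682 \frac{1}{3 \left(-1 - 2\right)} = 1682 \frac{1}{3 \left(-3\right)} = 1682 \cdot \frac{1}{3} \left(- \frac{1}{3}\right) = 1682 \left(- \frac{1}{9}\right) = - \frac{1682}{9}$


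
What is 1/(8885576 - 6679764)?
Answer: 1/2205812 ≈ 4.5335e-7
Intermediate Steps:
1/(8885576 - 6679764) = 1/2205812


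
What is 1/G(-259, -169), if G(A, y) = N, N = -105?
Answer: -1/105 ≈ -0.0095238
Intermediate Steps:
G(A, y) = -105
1/G(-259, -169) = 1/(-105) = -1/105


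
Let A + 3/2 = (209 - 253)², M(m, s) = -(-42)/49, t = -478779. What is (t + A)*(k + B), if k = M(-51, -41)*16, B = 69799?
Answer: -466057323721/14 ≈ -3.3290e+10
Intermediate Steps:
M(m, s) = 6/7 (M(m, s) = -(-42)/49 = -1*(-6/7) = 6/7)
A = 3869/2 (A = -3/2 + (209 - 253)² = -3/2 + (-44)² = -3/2 + 1936 = 3869/2 ≈ 1934.5)
k = 96/7 (k = (6/7)*16 = 96/7 ≈ 13.714)
(t + A)*(k + B) = (-478779 + 3869/2)*(96/7 + 69799) = -953689/2*488689/7 = -466057323721/14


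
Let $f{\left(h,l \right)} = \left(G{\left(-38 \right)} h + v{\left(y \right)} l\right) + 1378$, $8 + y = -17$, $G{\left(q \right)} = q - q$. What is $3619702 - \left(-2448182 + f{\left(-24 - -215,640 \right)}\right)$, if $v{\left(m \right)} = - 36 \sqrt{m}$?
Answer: $6066506 + 115200 i \approx 6.0665 \cdot 10^{6} + 1.152 \cdot 10^{5} i$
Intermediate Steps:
$G{\left(q \right)} = 0$
$y = -25$ ($y = -8 - 17 = -25$)
$f{\left(h,l \right)} = 1378 - 180 i l$ ($f{\left(h,l \right)} = \left(0 h + - 36 \sqrt{-25} l\right) + 1378 = \left(0 + - 36 \cdot 5 i l\right) + 1378 = \left(0 + - 180 i l\right) + 1378 = \left(0 - 180 i l\right) + 1378 = - 180 i l + 1378 = 1378 - 180 i l$)
$3619702 - \left(-2448182 + f{\left(-24 - -215,640 \right)}\right) = 3619702 + \left(2448182 - \left(1378 - 180 i 640\right)\right) = 3619702 + \left(2448182 - \left(1378 - 115200 i\right)\right) = 3619702 + \left(2446804 + 115200 i\right) = 6066506 + 115200 i$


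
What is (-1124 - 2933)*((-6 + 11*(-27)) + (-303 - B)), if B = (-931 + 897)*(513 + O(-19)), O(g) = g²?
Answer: -118099270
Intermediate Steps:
B = -29716 (B = (-931 + 897)*(513 + (-19)²) = -34*(513 + 361) = -34*874 = -29716)
(-1124 - 2933)*((-6 + 11*(-27)) + (-303 - B)) = (-1124 - 2933)*((-6 + 11*(-27)) + (-303 - 1*(-29716))) = -4057*((-6 - 297) + (-303 + 29716)) = -4057*(-303 + 29413) = -4057*29110 = -118099270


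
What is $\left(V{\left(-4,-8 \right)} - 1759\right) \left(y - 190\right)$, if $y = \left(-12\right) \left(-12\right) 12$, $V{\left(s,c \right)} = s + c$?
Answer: $-2723798$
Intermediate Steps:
$V{\left(s,c \right)} = c + s$
$y = 1728$ ($y = 144 \cdot 12 = 1728$)
$\left(V{\left(-4,-8 \right)} - 1759\right) \left(y - 190\right) = \left(\left(-8 - 4\right) - 1759\right) \left(1728 - 190\right) = \left(-12 - 1759\right) 1538 = \left(-1771\right) 1538 = -2723798$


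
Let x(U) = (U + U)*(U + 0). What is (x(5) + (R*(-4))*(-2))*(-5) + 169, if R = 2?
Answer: -161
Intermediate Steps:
x(U) = 2*U² (x(U) = (2*U)*U = 2*U²)
(x(5) + (R*(-4))*(-2))*(-5) + 169 = (2*5² + (2*(-4))*(-2))*(-5) + 169 = (2*25 - 8*(-2))*(-5) + 169 = (50 + 16)*(-5) + 169 = 66*(-5) + 169 = -330 + 169 = -161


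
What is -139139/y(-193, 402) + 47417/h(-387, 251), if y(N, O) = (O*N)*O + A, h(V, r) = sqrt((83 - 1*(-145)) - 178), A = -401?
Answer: 139139/31189973 + 47417*sqrt(2)/10 ≈ 6705.8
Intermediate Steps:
h(V, r) = 5*sqrt(2) (h(V, r) = sqrt((83 + 145) - 178) = sqrt(228 - 178) = sqrt(50) = 5*sqrt(2))
y(N, O) = -401 + N*O**2 (y(N, O) = (O*N)*O - 401 = (N*O)*O - 401 = N*O**2 - 401 = -401 + N*O**2)
-139139/y(-193, 402) + 47417/h(-387, 251) = -139139/(-401 - 193*402**2) + 47417/((5*sqrt(2))) = -139139/(-401 - 193*161604) + 47417*(sqrt(2)/10) = -139139/(-401 - 31189572) + 47417*sqrt(2)/10 = -139139/(-31189973) + 47417*sqrt(2)/10 = -139139*(-1/31189973) + 47417*sqrt(2)/10 = 139139/31189973 + 47417*sqrt(2)/10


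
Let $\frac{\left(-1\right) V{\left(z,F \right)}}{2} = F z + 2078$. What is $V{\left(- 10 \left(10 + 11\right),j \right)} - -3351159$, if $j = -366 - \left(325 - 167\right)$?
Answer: $3126923$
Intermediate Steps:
$j = -524$ ($j = -366 - 158 = -524$)
$V{\left(z,F \right)} = -4156 - 2 F z$ ($V{\left(z,F \right)} = - 2 \left(F z + 2078\right) = - 2 \left(2078 + F z\right) = -4156 - 2 F z$)
$V{\left(- 10 \left(10 + 11\right),j \right)} - -3351159 = \left(-4156 - - 1048 \left(- 10 \left(10 + 11\right)\right)\right) - -3351159 = \left(-4156 - - 1048 \left(\left(-10\right) 21\right)\right) + 3351159 = \left(-4156 - \left(-1048\right) \left(-210\right)\right) + 3351159 = \left(-4156 - 220080\right) + 3351159 = -224236 + 3351159 = 3126923$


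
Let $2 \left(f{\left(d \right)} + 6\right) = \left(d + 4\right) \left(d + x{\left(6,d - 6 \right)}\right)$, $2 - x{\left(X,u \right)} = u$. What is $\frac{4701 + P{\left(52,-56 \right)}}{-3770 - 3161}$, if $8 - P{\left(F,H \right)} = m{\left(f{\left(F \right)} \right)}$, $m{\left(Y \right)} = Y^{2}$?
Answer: $\frac{42815}{6931} \approx 6.1773$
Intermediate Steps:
$x{\left(X,u \right)} = 2 - u$
$f{\left(d \right)} = 10 + 4 d$ ($f{\left(d \right)} = -6 + \frac{\left(d + 4\right) \left(d - \left(-2 - 6 + d\right)\right)}{2} = -6 + \frac{\left(4 + d\right) \left(d - \left(-8 + d\right)\right)}{2} = -6 + \frac{\left(4 + d\right) 8}{2} = -6 + \frac{32 + 8 d}{2} = -6 + \left(16 + 4 d\right) = 10 + 4 d$)
$P{\left(F,H \right)} = 8 - \left(10 + 4 F\right)^{2}$
$\frac{4701 + P{\left(52,-56 \right)}}{-3770 - 3161} = \frac{4701 - \left(4252 + 43264\right)}{-3770 - 3161} = \frac{4701 - 47516}{-6931} = \left(4701 - 47516\right) \left(- \frac{1}{6931}\right) = \left(-42815\right) \left(- \frac{1}{6931}\right) = \frac{42815}{6931}$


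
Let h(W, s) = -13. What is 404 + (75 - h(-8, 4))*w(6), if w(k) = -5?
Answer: -36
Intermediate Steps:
404 + (75 - h(-8, 4))*w(6) = 404 + (75 - 1*(-13))*(-5) = 404 + (75 + 13)*(-5) = 404 + 88*(-5) = 404 - 440 = -36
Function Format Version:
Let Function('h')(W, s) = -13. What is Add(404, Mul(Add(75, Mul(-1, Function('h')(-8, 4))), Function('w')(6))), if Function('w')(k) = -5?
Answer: -36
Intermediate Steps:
Add(404, Mul(Add(75, Mul(-1, Function('h')(-8, 4))), Function('w')(6))) = Add(404, Mul(Add(75, Mul(-1, -13)), -5)) = Add(404, Mul(Add(75, 13), -5)) = Add(404, Mul(88, -5)) = Add(404, -440) = -36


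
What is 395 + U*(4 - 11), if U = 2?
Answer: 381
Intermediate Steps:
395 + U*(4 - 11) = 395 + 2*(4 - 11) = 395 + 2*(-7) = 395 - 14 = 381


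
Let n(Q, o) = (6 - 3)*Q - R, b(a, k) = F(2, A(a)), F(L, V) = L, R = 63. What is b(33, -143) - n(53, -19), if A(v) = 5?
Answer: -94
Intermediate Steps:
b(a, k) = 2
n(Q, o) = -63 + 3*Q (n(Q, o) = (6 - 3)*Q - 1*63 = 3*Q - 63 = -63 + 3*Q)
b(33, -143) - n(53, -19) = 2 - (-63 + 3*53) = 2 - (-63 + 159) = 2 - 1*96 = 2 - 96 = -94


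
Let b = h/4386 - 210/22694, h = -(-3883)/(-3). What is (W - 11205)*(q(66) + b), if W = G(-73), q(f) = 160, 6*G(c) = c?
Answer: -13485015814153/7527924 ≈ -1.7913e+6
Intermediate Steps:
G(c) = c/6
W = -73/6 (W = (⅙)*(-73) = -73/6 ≈ -12.167)
h = -3883/3 (h = -(-3883)*(-1)/3 = -353*11/3 = -3883/3 ≈ -1294.3)
b = -6491713/21329118 (b = -3883/3/4386 - 210/22694 = -3883/3*1/4386 - 210*1/22694 = -3883/13158 - 15/1621 = -6491713/21329118 ≈ -0.30436)
(W - 11205)*(q(66) + b) = (-73/6 - 11205)*(160 - 6491713/21329118) = -67303/6*3406167167/21329118 = -13485015814153/7527924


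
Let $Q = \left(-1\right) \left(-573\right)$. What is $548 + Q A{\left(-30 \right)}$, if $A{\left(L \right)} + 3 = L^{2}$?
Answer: $514529$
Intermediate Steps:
$Q = 573$
$A{\left(L \right)} = -3 + L^{2}$
$548 + Q A{\left(-30 \right)} = 548 + 573 \left(-3 + \left(-30\right)^{2}\right) = 548 + 573 \left(-3 + 900\right) = 548 + 573 \cdot 897 = 548 + 513981 = 514529$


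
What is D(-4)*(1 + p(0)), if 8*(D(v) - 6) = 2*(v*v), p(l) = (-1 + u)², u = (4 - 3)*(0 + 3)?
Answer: 50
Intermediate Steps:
u = 3 (u = 1*3 = 3)
p(l) = 4 (p(l) = (-1 + 3)² = 2² = 4)
D(v) = 6 + v²/4 (D(v) = 6 + (2*(v*v))/8 = 6 + (2*v²)/8 = 6 + v²/4)
D(-4)*(1 + p(0)) = (6 + (¼)*(-4)²)*(1 + 4) = (6 + (¼)*16)*5 = (6 + 4)*5 = 10*5 = 50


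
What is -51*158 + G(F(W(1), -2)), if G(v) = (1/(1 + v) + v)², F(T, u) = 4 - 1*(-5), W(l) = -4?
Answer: -797519/100 ≈ -7975.2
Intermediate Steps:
F(T, u) = 9 (F(T, u) = 4 + 5 = 9)
G(v) = (v + 1/(1 + v))²
-51*158 + G(F(W(1), -2)) = -51*158 + (1 + 9 + 9²)²/(1 + 9)² = -8058 + (1 + 9 + 81)²/10² = -8058 + (1/100)*91² = -8058 + (1/100)*8281 = -8058 + 8281/100 = -797519/100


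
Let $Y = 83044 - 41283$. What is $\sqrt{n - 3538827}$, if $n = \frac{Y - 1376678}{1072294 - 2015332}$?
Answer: $\frac{i \sqrt{349683415312116038}}{314346} \approx 1881.2 i$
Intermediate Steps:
$Y = 41761$
$n = \frac{1334917}{943038}$ ($n = \frac{41761 - 1376678}{1072294 - 2015332} = - \frac{1334917}{-943038} = \left(-1334917\right) \left(- \frac{1}{943038}\right) = \frac{1334917}{943038} \approx 1.4156$)
$\sqrt{n - 3538827} = \sqrt{\frac{1334917}{943038} - 3538827} = \sqrt{- \frac{3337247001509}{943038}} = \frac{i \sqrt{349683415312116038}}{314346}$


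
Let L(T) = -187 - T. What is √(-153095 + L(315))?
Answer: I*√153597 ≈ 391.91*I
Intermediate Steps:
√(-153095 + L(315)) = √(-153095 + (-187 - 1*315)) = √(-153095 + (-187 - 315)) = √(-153095 - 502) = √(-153597) = I*√153597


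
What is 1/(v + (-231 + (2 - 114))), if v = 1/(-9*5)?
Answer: -45/15436 ≈ -0.0029153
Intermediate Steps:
v = -1/45 (v = 1/(-45) = -1/45 ≈ -0.022222)
1/(v + (-231 + (2 - 114))) = 1/(-1/45 + (-231 + (2 - 114))) = 1/(-1/45 + (-231 - 112)) = 1/(-1/45 - 343) = 1/(-15436/45) = -45/15436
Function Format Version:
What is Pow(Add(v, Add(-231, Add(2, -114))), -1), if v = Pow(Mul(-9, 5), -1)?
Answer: Rational(-45, 15436) ≈ -0.0029153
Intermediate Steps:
v = Rational(-1, 45) (v = Pow(-45, -1) = Rational(-1, 45) ≈ -0.022222)
Pow(Add(v, Add(-231, Add(2, -114))), -1) = Pow(Add(Rational(-1, 45), Add(-231, Add(2, -114))), -1) = Pow(Add(Rational(-1, 45), Add(-231, -112)), -1) = Pow(Add(Rational(-1, 45), -343), -1) = Pow(Rational(-15436, 45), -1) = Rational(-45, 15436)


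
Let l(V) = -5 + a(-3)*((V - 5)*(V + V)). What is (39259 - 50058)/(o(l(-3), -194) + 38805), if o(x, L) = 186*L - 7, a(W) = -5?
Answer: -10799/2714 ≈ -3.9790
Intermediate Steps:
l(V) = -5 - 10*V*(-5 + V) (l(V) = -5 - 5*(V - 5)*(V + V) = -5 - 5*(-5 + V)*2*V = -5 - 10*V*(-5 + V))
o(x, L) = -7 + 186*L
(39259 - 50058)/(o(l(-3), -194) + 38805) = (39259 - 50058)/((-7 + 186*(-194)) + 38805) = -10799/((-7 - 36084) + 38805) = -10799/(-36091 + 38805) = -10799/2714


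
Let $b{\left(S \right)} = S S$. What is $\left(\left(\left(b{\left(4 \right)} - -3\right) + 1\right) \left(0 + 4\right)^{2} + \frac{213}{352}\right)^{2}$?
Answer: $\frac{12735799609}{123904} \approx 1.0279 \cdot 10^{5}$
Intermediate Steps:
$b{\left(S \right)} = S^{2}$
$\left(\left(\left(b{\left(4 \right)} - -3\right) + 1\right) \left(0 + 4\right)^{2} + \frac{213}{352}\right)^{2} = \left(\left(\left(4^{2} - -3\right) + 1\right) \left(0 + 4\right)^{2} + \frac{213}{352}\right)^{2} = \left(\left(\left(16 + 3\right) + 1\right) 4^{2} + 213 \cdot \frac{1}{352}\right)^{2} = \left(\left(19 + 1\right) 16 + \frac{213}{352}\right)^{2} = \left(20 \cdot 16 + \frac{213}{352}\right)^{2} = \left(320 + \frac{213}{352}\right)^{2} = \left(\frac{112853}{352}\right)^{2} = \frac{12735799609}{123904}$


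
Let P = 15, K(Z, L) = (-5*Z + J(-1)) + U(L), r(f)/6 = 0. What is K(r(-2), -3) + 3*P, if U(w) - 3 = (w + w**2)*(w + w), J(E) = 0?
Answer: 12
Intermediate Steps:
r(f) = 0 (r(f) = 6*0 = 0)
U(w) = 3 + 2*w*(w + w**2) (U(w) = 3 + (w + w**2)*(w + w) = 3 + (w + w**2)*(2*w) = 3 + 2*w*(w + w**2))
K(Z, L) = 3 - 5*Z + 2*L**2 + 2*L**3 (K(Z, L) = (-5*Z + 0) + (3 + 2*L**2 + 2*L**3) = -5*Z + (3 + 2*L**2 + 2*L**3) = 3 - 5*Z + 2*L**2 + 2*L**3)
K(r(-2), -3) + 3*P = (3 - 5*0 + 2*(-3)**2 + 2*(-3)**3) + 3*15 = (3 + 0 + 2*9 + 2*(-27)) + 45 = (3 + 0 + 18 - 54) + 45 = -33 + 45 = 12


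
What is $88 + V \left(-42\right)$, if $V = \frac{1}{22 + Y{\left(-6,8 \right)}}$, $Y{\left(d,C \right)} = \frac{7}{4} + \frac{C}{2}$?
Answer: $\frac{3200}{37} \approx 86.486$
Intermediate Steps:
$Y{\left(d,C \right)} = \frac{7}{4} + \frac{C}{2}$ ($Y{\left(d,C \right)} = 7 \cdot \frac{1}{4} + C \frac{1}{2} = \frac{7}{4} + \frac{C}{2}$)
$V = \frac{4}{111}$ ($V = \frac{1}{22 + \left(\frac{7}{4} + \frac{1}{2} \cdot 8\right)} = \frac{1}{22 + \left(\frac{7}{4} + 4\right)} = \frac{1}{22 + \frac{23}{4}} = \frac{1}{\frac{111}{4}} = \frac{4}{111} \approx 0.036036$)
$88 + V \left(-42\right) = 88 + \frac{4}{111} \left(-42\right) = 88 - \frac{56}{37} = \frac{3200}{37}$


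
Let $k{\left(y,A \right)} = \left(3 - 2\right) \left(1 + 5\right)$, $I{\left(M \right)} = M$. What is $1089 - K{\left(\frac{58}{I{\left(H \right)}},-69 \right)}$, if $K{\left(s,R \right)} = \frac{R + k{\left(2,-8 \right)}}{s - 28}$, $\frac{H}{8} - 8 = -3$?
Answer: $\frac{64111}{59} \approx 1086.6$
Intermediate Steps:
$H = 40$ ($H = 64 + 8 \left(-3\right) = 64 - 24 = 40$)
$k{\left(y,A \right)} = 6$ ($k{\left(y,A \right)} = 1 \cdot 6 = 6$)
$K{\left(s,R \right)} = \frac{6 + R}{-28 + s}$ ($K{\left(s,R \right)} = \frac{R + 6}{s - 28} = \frac{6 + R}{-28 + s}$)
$1089 - K{\left(\frac{58}{I{\left(H \right)}},-69 \right)} = 1089 - \frac{6 - 69}{-28 + \frac{58}{40}} = 1089 - \frac{1}{-28 + 58 \cdot \frac{1}{40}} \left(-63\right) = 1089 - \frac{1}{-28 + \frac{29}{20}} \left(-63\right) = 1089 - \frac{1}{- \frac{531}{20}} \left(-63\right) = 1089 - \left(- \frac{20}{531}\right) \left(-63\right) = 1089 - \frac{140}{59} = \frac{64111}{59}$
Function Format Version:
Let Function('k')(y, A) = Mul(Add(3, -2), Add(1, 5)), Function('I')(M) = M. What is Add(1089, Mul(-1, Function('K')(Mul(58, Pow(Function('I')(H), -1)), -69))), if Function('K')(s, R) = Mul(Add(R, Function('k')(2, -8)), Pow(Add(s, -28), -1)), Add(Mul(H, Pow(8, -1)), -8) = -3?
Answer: Rational(64111, 59) ≈ 1086.6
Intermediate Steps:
H = 40 (H = Add(64, Mul(8, -3)) = Add(64, -24) = 40)
Function('k')(y, A) = 6 (Function('k')(y, A) = Mul(1, 6) = 6)
Function('K')(s, R) = Mul(Pow(Add(-28, s), -1), Add(6, R)) (Function('K')(s, R) = Mul(Add(R, 6), Pow(Add(s, -28), -1)) = Mul(Add(6, R), Pow(Add(-28, s), -1)) = Mul(Pow(Add(-28, s), -1), Add(6, R)))
Add(1089, Mul(-1, Function('K')(Mul(58, Pow(Function('I')(H), -1)), -69))) = Add(1089, Mul(-1, Mul(Pow(Add(-28, Mul(58, Pow(40, -1))), -1), Add(6, -69)))) = Add(1089, Mul(-1, Mul(Pow(Add(-28, Mul(58, Rational(1, 40))), -1), -63))) = Add(1089, Mul(-1, Mul(Pow(Add(-28, Rational(29, 20)), -1), -63))) = Add(1089, Mul(-1, Mul(Pow(Rational(-531, 20), -1), -63))) = Add(1089, Mul(-1, Mul(Rational(-20, 531), -63))) = Add(1089, Mul(-1, Rational(140, 59))) = Add(1089, Rational(-140, 59)) = Rational(64111, 59)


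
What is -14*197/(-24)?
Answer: 1379/12 ≈ 114.92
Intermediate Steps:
-14*197/(-24) = -2758*(-1/24) = 1379/12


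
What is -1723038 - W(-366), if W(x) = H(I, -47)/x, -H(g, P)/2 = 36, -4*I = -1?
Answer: -105105330/61 ≈ -1.7230e+6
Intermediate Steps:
I = 1/4 (I = -1/4*(-1) = 1/4 ≈ 0.25000)
H(g, P) = -72 (H(g, P) = -2*36 = -72)
W(x) = -72/x
-1723038 - W(-366) = -1723038 - (-72)/(-366) = -1723038 - (-72)*(-1)/366 = -1723038 - 1*12/61 = -1723038 - 12/61 = -105105330/61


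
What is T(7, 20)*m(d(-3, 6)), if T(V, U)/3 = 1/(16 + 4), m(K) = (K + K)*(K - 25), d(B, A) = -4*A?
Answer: 1764/5 ≈ 352.80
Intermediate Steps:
m(K) = 2*K*(-25 + K) (m(K) = (2*K)*(-25 + K) = 2*K*(-25 + K))
T(V, U) = 3/20 (T(V, U) = 3/(16 + 4) = 3/20)
T(7, 20)*m(d(-3, 6)) = 3*(2*(-4*6)*(-25 - 4*6))/20 = 3*(2*(-24)*(-25 - 24))/20 = 3*(2*(-24)*(-49))/20 = (3/20)*2352 = 1764/5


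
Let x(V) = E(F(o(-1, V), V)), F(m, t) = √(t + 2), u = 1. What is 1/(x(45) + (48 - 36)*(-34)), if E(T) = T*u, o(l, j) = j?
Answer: -408/166417 - √47/166417 ≈ -0.0024929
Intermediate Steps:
F(m, t) = √(2 + t)
E(T) = T (E(T) = T*1 = T)
x(V) = √(2 + V)
1/(x(45) + (48 - 36)*(-34)) = 1/(√(2 + 45) + (48 - 36)*(-34)) = 1/(√47 + 12*(-34)) = 1/(√47 - 408) = 1/(-408 + √47)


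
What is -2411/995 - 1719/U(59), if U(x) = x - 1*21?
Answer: -1802023/37810 ≈ -47.660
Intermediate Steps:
U(x) = -21 + x (U(x) = x - 21 = -21 + x)
-2411/995 - 1719/U(59) = -2411/995 - 1719/(-21 + 59) = -2411*1/995 - 1719/38 = -2411/995 - 1719*1/38 = -2411/995 - 1719/38 = -1802023/37810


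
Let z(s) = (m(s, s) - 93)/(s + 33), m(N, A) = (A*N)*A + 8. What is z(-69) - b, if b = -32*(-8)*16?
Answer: 90569/18 ≈ 5031.6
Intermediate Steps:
m(N, A) = 8 + N*A² (m(N, A) = N*A² + 8 = 8 + N*A²)
b = 4096 (b = 256*16 = 4096)
z(s) = (-85 + s³)/(33 + s) (z(s) = ((8 + s*s²) - 93)/(s + 33) = ((8 + s³) - 93)/(33 + s) = (-85 + s³)/(33 + s))
z(-69) - b = (-85 + (-69)³)/(33 - 69) - 1*4096 = (-85 - 328509)/(-36) - 4096 = -1/36*(-328594) - 4096 = 164297/18 - 4096 = 90569/18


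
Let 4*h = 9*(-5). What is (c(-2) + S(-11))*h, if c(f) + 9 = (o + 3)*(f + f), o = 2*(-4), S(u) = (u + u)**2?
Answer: -22275/4 ≈ -5568.8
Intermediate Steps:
S(u) = 4*u**2 (S(u) = (2*u)**2 = 4*u**2)
o = -8
h = -45/4 (h = (9*(-5))/4 = (1/4)*(-45) = -45/4 ≈ -11.250)
c(f) = -9 - 10*f (c(f) = -9 + (-8 + 3)*(f + f) = -9 - 10*f)
(c(-2) + S(-11))*h = ((-9 - 10*(-2)) + 4*(-11)**2)*(-45/4) = ((-9 + 20) + 4*121)*(-45/4) = (11 + 484)*(-45/4) = 495*(-45/4) = -22275/4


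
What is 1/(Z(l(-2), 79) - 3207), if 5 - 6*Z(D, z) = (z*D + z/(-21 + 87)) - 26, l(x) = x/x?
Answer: -396/1273219 ≈ -0.00031102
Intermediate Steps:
l(x) = 1
Z(D, z) = 31/6 - z/396 - D*z/6 (Z(D, z) = ⅚ - ((z*D + z/(-21 + 87)) - 26)/6 = ⅚ - ((D*z + z/66) - 26)/6 = ⅚ - ((z/66 + D*z) - 26)/6 = ⅚ - (-26 + z/66 + D*z)/6 = ⅚ + (13/3 - z/396 - D*z/6) = 31/6 - z/396 - D*z/6)
1/(Z(l(-2), 79) - 3207) = 1/((31/6 - 1/396*79 - ⅙*1*79) - 3207) = 1/((31/6 - 79/396 - 79/6) - 3207) = 1/(-3247/396 - 3207) = 1/(-1273219/396) = -396/1273219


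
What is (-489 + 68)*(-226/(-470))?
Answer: -47573/235 ≈ -202.44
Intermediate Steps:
(-489 + 68)*(-226/(-470)) = -(-95146)*(-1)/470 = -421*113/235 = -47573/235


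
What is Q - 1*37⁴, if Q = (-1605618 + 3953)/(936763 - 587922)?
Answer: -653785799066/348841 ≈ -1.8742e+6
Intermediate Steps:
Q = -1601665/348841 ≈ -4.5914
Q - 1*37⁴ = -1601665/348841 - 1*37⁴ = -1601665/348841 - 1*1874161 = -1601665/348841 - 1874161 = -653785799066/348841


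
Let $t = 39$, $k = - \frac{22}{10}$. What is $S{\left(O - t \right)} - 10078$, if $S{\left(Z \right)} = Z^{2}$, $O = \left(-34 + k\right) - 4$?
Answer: $- \frac{95134}{25} \approx -3805.4$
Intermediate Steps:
$k = - \frac{11}{5}$ ($k = \left(-22\right) \frac{1}{10} = - \frac{11}{5} \approx -2.2$)
$O = - \frac{201}{5}$ ($O = \left(-34 - \frac{11}{5}\right) - 4 = - \frac{181}{5} - 4 = - \frac{201}{5} \approx -40.2$)
$S{\left(O - t \right)} - 10078 = \left(- \frac{201}{5} - 39\right)^{2} - 10078 = \left(- \frac{396}{5}\right)^{2} - 10078 = \frac{156816}{25} - 10078 = - \frac{95134}{25}$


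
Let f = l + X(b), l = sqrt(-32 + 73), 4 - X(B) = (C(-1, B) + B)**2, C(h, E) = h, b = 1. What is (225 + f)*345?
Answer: 79005 + 345*sqrt(41) ≈ 81214.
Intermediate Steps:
X(B) = 4 - (-1 + B)**2
l = sqrt(41) ≈ 6.4031
f = 4 + sqrt(41) (f = sqrt(41) + (4 - (-1 + 1)**2) = sqrt(41) + (4 - 1*0**2) = sqrt(41) + (4 - 1*0) = sqrt(41) + (4 + 0) = sqrt(41) + 4 = 4 + sqrt(41) ≈ 10.403)
(225 + f)*345 = (225 + (4 + sqrt(41)))*345 = (229 + sqrt(41))*345 = 79005 + 345*sqrt(41)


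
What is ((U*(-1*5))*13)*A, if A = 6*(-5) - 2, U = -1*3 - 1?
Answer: -8320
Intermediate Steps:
U = -4 (U = -3 - 1 = -4)
A = -32 (A = -30 - 2 = -32)
((U*(-1*5))*13)*A = (-(-4)*5*13)*(-32) = (-4*(-5)*13)*(-32) = (20*13)*(-32) = 260*(-32) = -8320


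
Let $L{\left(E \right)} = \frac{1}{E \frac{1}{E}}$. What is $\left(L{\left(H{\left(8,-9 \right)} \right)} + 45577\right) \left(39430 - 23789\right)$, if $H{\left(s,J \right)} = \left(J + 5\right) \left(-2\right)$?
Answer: $712885498$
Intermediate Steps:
$H{\left(s,J \right)} = -10 - 2 J$ ($H{\left(s,J \right)} = \left(5 + J\right) \left(-2\right) = -10 - 2 J$)
$L{\left(E \right)} = 1$ ($L{\left(E \right)} = 1^{-1} = 1$)
$\left(L{\left(H{\left(8,-9 \right)} \right)} + 45577\right) \left(39430 - 23789\right) = \left(1 + 45577\right) \left(39430 - 23789\right) = 45578 \cdot 15641 = 712885498$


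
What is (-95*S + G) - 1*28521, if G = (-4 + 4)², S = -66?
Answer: -22251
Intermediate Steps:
G = 0 (G = 0² = 0)
(-95*S + G) - 1*28521 = (-95*(-66) + 0) - 1*28521 = (6270 + 0) - 28521 = 6270 - 28521 = -22251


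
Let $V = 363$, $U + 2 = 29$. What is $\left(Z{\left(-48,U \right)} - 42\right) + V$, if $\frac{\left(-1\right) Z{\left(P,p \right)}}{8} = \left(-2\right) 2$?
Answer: $353$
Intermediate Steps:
$U = 27$ ($U = -2 + 29 = 27$)
$Z{\left(P,p \right)} = 32$ ($Z{\left(P,p \right)} = - 8 \left(\left(-2\right) 2\right) = \left(-8\right) \left(-4\right) = 32$)
$\left(Z{\left(-48,U \right)} - 42\right) + V = \left(32 - 42\right) + 363 = -10 + 363 = 353$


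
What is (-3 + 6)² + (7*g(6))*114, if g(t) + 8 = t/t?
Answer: -5577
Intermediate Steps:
g(t) = -7 (g(t) = -8 + t/t = -8 + 1 = -7)
(-3 + 6)² + (7*g(6))*114 = (-3 + 6)² + (7*(-7))*114 = 3² - 49*114 = 9 - 5586 = -5577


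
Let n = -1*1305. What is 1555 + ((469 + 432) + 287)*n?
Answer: -1548785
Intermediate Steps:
n = -1305
1555 + ((469 + 432) + 287)*n = 1555 + ((469 + 432) + 287)*(-1305) = 1555 + (901 + 287)*(-1305) = 1555 + 1188*(-1305) = 1555 - 1550340 = -1548785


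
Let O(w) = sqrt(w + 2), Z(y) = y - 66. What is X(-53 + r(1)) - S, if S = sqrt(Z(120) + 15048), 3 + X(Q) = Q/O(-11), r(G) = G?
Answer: -3 - 3*sqrt(1678) + 52*I/3 ≈ -125.89 + 17.333*I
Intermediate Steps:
Z(y) = -66 + y
O(w) = sqrt(2 + w)
X(Q) = -3 - I*Q/3 (X(Q) = -3 + Q/(sqrt(2 - 11)) = -3 + Q/(sqrt(-9)) = -3 + Q/((3*I)) = -3 + Q*(-I/3) = -3 - I*Q/3)
S = 3*sqrt(1678) (S = sqrt((-66 + 120) + 15048) = sqrt(54 + 15048) = sqrt(15102) = 3*sqrt(1678) ≈ 122.89)
X(-53 + r(1)) - S = (-3 - I*(-53 + 1)/3) - 3*sqrt(1678) = (-3 - 1/3*I*(-52)) - 3*sqrt(1678) = (-3 + 52*I/3) - 3*sqrt(1678) = -3 - 3*sqrt(1678) + 52*I/3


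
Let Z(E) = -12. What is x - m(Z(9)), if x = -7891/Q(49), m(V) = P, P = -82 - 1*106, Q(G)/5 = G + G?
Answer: 84229/490 ≈ 171.90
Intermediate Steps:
Q(G) = 10*G (Q(G) = 5*(G + G) = 5*(2*G) = 10*G)
P = -188 (P = -82 - 106 = -188)
m(V) = -188
x = -7891/490 (x = -7891/(10*49) = -7891/490 ≈ -16.104)
x - m(Z(9)) = -7891/490 - 1*(-188) = -7891/490 + 188 = 84229/490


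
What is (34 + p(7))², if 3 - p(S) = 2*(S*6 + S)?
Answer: 3721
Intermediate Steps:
p(S) = 3 - 14*S (p(S) = 3 - 2*(S*6 + S) = 3 - 2*(6*S + S) = 3 - 2*7*S = 3 - 14*S)
(34 + p(7))² = (34 + (3 - 14*7))² = (34 + (3 - 98))² = (34 - 95)² = (-61)² = 3721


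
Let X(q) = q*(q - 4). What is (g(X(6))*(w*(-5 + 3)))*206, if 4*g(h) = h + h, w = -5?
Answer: 12360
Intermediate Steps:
X(q) = q*(-4 + q)
g(h) = h/2 (g(h) = (h + h)/4 = (2*h)/4 = h/2)
(g(X(6))*(w*(-5 + 3)))*206 = (((6*(-4 + 6))/2)*(-5*(-5 + 3)))*206 = (((6*2)/2)*(-5*(-2)))*206 = (((1/2)*12)*10)*206 = (6*10)*206 = 60*206 = 12360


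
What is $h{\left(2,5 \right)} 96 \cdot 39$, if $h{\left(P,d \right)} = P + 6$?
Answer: $29952$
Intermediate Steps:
$h{\left(P,d \right)} = 6 + P$
$h{\left(2,5 \right)} 96 \cdot 39 = \left(6 + 2\right) 96 \cdot 39 = 8 \cdot 96 \cdot 39 = 768 \cdot 39 = 29952$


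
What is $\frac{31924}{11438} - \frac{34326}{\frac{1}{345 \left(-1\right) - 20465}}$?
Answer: $\frac{4085219315102}{5719} \approx 7.1432 \cdot 10^{8}$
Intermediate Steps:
$\frac{31924}{11438} - \frac{34326}{\frac{1}{345 \left(-1\right) - 20465}} = 31924 \cdot \frac{1}{11438} - \frac{34326}{\frac{1}{-345 - 20465}} = \frac{15962}{5719} - \frac{34326}{\frac{1}{-20810}} = \frac{15962}{5719} - \frac{34326}{- \frac{1}{20810}} = \frac{15962}{5719} - -714324060 = \frac{15962}{5719} + 714324060 = \frac{4085219315102}{5719}$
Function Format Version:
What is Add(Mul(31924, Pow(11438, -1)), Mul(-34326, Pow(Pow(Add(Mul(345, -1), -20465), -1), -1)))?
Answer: Rational(4085219315102, 5719) ≈ 7.1432e+8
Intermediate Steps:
Add(Mul(31924, Pow(11438, -1)), Mul(-34326, Pow(Pow(Add(Mul(345, -1), -20465), -1), -1))) = Add(Mul(31924, Rational(1, 11438)), Mul(-34326, Pow(Pow(Add(-345, -20465), -1), -1))) = Add(Rational(15962, 5719), Mul(-34326, Pow(Pow(-20810, -1), -1))) = Add(Rational(15962, 5719), Mul(-34326, Pow(Rational(-1, 20810), -1))) = Add(Rational(15962, 5719), Mul(-34326, -20810)) = Add(Rational(15962, 5719), 714324060) = Rational(4085219315102, 5719)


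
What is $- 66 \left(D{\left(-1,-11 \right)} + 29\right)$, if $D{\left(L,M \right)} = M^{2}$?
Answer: $-9900$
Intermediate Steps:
$- 66 \left(D{\left(-1,-11 \right)} + 29\right) = - 66 \left(\left(-11\right)^{2} + 29\right) = - 66 \left(121 + 29\right) = \left(-66\right) 150 = -9900$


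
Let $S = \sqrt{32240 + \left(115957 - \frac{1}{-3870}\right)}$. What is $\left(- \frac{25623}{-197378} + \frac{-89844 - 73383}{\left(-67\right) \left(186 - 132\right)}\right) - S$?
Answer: $\frac{2692510235}{59509467} - \frac{\sqrt{246614628130}}{1290} \approx -339.72$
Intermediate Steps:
$S = \frac{\sqrt{246614628130}}{1290}$ ($S = \sqrt{32240 + \left(115957 - - \frac{1}{3870}\right)} = \sqrt{32240 + \left(115957 + \frac{1}{3870}\right)} = \sqrt{32240 + \frac{448753591}{3870}} = \sqrt{\frac{573522391}{3870}} = \frac{\sqrt{246614628130}}{1290} \approx 384.96$)
$\left(- \frac{25623}{-197378} + \frac{-89844 - 73383}{\left(-67\right) \left(186 - 132\right)}\right) - S = \left(- \frac{25623}{-197378} + \frac{-89844 - 73383}{\left(-67\right) \left(186 - 132\right)}\right) - \frac{\sqrt{246614628130}}{1290} = \left(\left(-25623\right) \left(- \frac{1}{197378}\right) + \frac{-89844 - 73383}{\left(-67\right) 54}\right) - \frac{\sqrt{246614628130}}{1290} = \left(\frac{25623}{197378} - \frac{163227}{-3618}\right) - \frac{\sqrt{246614628130}}{1290} = \left(\frac{25623}{197378} - - \frac{54409}{1206}\right) - \frac{\sqrt{246614628130}}{1290} = \left(\frac{25623}{197378} + \frac{54409}{1206}\right) - \frac{\sqrt{246614628130}}{1290} = \frac{2692510235}{59509467} - \frac{\sqrt{246614628130}}{1290}$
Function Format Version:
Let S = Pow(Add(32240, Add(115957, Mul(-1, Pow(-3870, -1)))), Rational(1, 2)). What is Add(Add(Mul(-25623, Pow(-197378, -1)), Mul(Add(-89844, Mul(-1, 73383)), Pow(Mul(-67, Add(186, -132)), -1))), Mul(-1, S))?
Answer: Add(Rational(2692510235, 59509467), Mul(Rational(-1, 1290), Pow(246614628130, Rational(1, 2)))) ≈ -339.72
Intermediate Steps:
S = Mul(Rational(1, 1290), Pow(246614628130, Rational(1, 2))) (S = Pow(Add(32240, Add(115957, Mul(-1, Rational(-1, 3870)))), Rational(1, 2)) = Pow(Add(32240, Add(115957, Rational(1, 3870))), Rational(1, 2)) = Pow(Add(32240, Rational(448753591, 3870)), Rational(1, 2)) = Pow(Rational(573522391, 3870), Rational(1, 2)) = Mul(Rational(1, 1290), Pow(246614628130, Rational(1, 2))) ≈ 384.96)
Add(Add(Mul(-25623, Pow(-197378, -1)), Mul(Add(-89844, Mul(-1, 73383)), Pow(Mul(-67, Add(186, -132)), -1))), Mul(-1, S)) = Add(Add(Mul(-25623, Pow(-197378, -1)), Mul(Add(-89844, Mul(-1, 73383)), Pow(Mul(-67, Add(186, -132)), -1))), Mul(-1, Mul(Rational(1, 1290), Pow(246614628130, Rational(1, 2))))) = Add(Add(Mul(-25623, Rational(-1, 197378)), Mul(Add(-89844, -73383), Pow(Mul(-67, 54), -1))), Mul(Rational(-1, 1290), Pow(246614628130, Rational(1, 2)))) = Add(Add(Rational(25623, 197378), Mul(-163227, Pow(-3618, -1))), Mul(Rational(-1, 1290), Pow(246614628130, Rational(1, 2)))) = Add(Add(Rational(25623, 197378), Mul(-163227, Rational(-1, 3618))), Mul(Rational(-1, 1290), Pow(246614628130, Rational(1, 2)))) = Add(Add(Rational(25623, 197378), Rational(54409, 1206)), Mul(Rational(-1, 1290), Pow(246614628130, Rational(1, 2)))) = Add(Rational(2692510235, 59509467), Mul(Rational(-1, 1290), Pow(246614628130, Rational(1, 2))))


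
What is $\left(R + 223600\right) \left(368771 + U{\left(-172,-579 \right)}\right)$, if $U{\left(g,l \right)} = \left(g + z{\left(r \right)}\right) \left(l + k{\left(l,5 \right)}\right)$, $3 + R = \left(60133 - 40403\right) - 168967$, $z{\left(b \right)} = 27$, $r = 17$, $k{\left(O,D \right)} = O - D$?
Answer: $39961510160$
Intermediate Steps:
$R = -149240$ ($R = -3 + \left(\left(60133 - 40403\right) - 168967\right) = -3 + \left(19730 - 168967\right) = -3 - 149237 = -149240$)
$U{\left(g,l \right)} = \left(-5 + 2 l\right) \left(27 + g\right)$ ($U{\left(g,l \right)} = \left(g + 27\right) \left(l + \left(l - 5\right)\right) = \left(27 + g\right) \left(l + \left(l - 5\right)\right) = \left(27 + g\right) \left(l + \left(-5 + l\right)\right) = \left(27 + g\right) \left(-5 + 2 l\right) = \left(-5 + 2 l\right) \left(27 + g\right)$)
$\left(R + 223600\right) \left(368771 + U{\left(-172,-579 \right)}\right) = \left(-149240 + 223600\right) \left(368771 - \left(-68187 + 172 \left(-5 - 579\right)\right)\right) = 74360 \left(368771 - -168635\right) = 74360 \left(368771 + \left(-135 - 31266 + 99588 + 100448\right)\right) = 74360 \left(368771 + 168635\right) = 74360 \cdot 537406 = 39961510160$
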